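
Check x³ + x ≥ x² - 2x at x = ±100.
x = 100: LHS = 100³ + 100 = 1000100, RHS = 100² - 2·100 = 9800; 1000100 ≥ 9800 — holds
x = -100: LHS = (-100)³ + (-100) = -1000100, RHS = (-100)² - 2·(-100) = 10200; -1000100 ≥ 10200 — FAILS

Answer: Partially: holds for x = 100, fails for x = -100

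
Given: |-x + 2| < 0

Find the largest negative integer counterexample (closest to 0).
Testing negative integers from -1 downward:
x = -1: LHS = |-(-1) + 2| = |3| = 3; 3 < 0 — FAILS  ← closest negative counterexample to 0

Answer: x = -1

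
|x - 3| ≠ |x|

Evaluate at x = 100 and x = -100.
x = 100: LHS = |100 - 3| = |97| = 97, RHS = |100| = 100; 97 ≠ 100 — holds
x = -100: LHS = |(-100) - 3| = |-103| = 103, RHS = |-100| = 100; 103 ≠ 100 — holds

Answer: Yes, holds for both x = 100 and x = -100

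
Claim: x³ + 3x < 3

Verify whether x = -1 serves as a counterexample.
Substitute x = -1 into the relation:
x = -1: LHS = (-1)³ + 3·(-1) = -4; -4 < 3 — holds

The claim holds here, so x = -1 is not a counterexample. (A counterexample exists elsewhere, e.g. x = 1.)

Answer: No, x = -1 is not a counterexample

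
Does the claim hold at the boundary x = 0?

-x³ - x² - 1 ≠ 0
x = 0: LHS = -0³ - 0² - 1 = -1; -1 ≠ 0 — holds

The relation is satisfied at x = 0.

Answer: Yes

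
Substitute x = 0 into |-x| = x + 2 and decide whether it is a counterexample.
Substitute x = 0 into the relation:
x = 0: LHS = |-0| = |0| = 0, RHS = 0 + 2 = 2; 0 = 2 — FAILS

Since the claim fails at x = 0, this value is a counterexample.

Answer: Yes, x = 0 is a counterexample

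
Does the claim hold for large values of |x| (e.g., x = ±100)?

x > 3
x = 100: 100 > 3 — holds
x = -100: -100 > 3 — FAILS

Answer: Partially: holds for x = 100, fails for x = -100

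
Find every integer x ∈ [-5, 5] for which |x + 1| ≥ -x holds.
Holds for: {0, 1, 2, 3, 4, 5}
Fails for: {-5, -4, -3, -2, -1}

Answer: {0, 1, 2, 3, 4, 5}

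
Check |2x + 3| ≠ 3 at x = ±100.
x = 100: LHS = |2·100 + 3| = |203| = 203; 203 ≠ 3 — holds
x = -100: LHS = |2·(-100) + 3| = |-197| = 197; 197 ≠ 3 — holds

Answer: Yes, holds for both x = 100 and x = -100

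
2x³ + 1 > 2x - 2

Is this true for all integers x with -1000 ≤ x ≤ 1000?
The claim fails at x = -2:
x = -2: LHS = 2·(-2)³ + 1 = -15, RHS = 2·(-2) - 2 = -6; -15 > -6 — FAILS

Because a single integer refutes it, the statement is false.

Answer: False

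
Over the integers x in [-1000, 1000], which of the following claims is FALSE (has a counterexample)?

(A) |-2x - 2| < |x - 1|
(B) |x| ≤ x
(A) x = 0: LHS = |-2·0 - 2| = |-2| = 2, RHS = |0 - 1| = |-1| = 1; 2 < 1 — FAILS
(B) x = -1: LHS = |-1| = 1; 1 ≤ -1 — FAILS

Answer: Both A and B are false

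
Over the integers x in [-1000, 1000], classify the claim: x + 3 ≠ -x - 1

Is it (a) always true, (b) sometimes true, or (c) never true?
Holds at x = 0: LHS = 0 + 3 = 3, RHS = -0 - 1 = -1; 3 ≠ -1 — holds
Fails at x = -2: LHS = (-2) + 3 = 1, RHS = -(-2) - 1 = 1; 1 ≠ 1 — FAILS
It is satisfied by some integers in the range but not all.

Answer: Sometimes true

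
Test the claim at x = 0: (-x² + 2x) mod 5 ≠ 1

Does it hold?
x = 0: LHS = (-0² + 2·0) mod 5 = 0 mod 5 = 0; 0 ≠ 1 — holds

The relation is satisfied at x = 0.

Answer: Yes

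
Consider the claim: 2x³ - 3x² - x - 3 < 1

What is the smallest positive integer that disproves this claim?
Testing positive integers:
x = 1: LHS = 2·1³ - 3·1² - 1 - 3 = -5; -5 < 1 — holds
x = 2: LHS = 2·2³ - 3·2² - 2 - 3 = -1; -1 < 1 — holds
x = 3: LHS = 2·3³ - 3·3² - 3 - 3 = 21; 21 < 1 — FAILS  ← smallest positive counterexample

Answer: x = 3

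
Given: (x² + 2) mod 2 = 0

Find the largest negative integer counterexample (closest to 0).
Testing negative integers from -1 downward:
x = -1: LHS = ((-1)² + 2) mod 2 = 3 mod 2 = 1; 1 = 0 — FAILS  ← closest negative counterexample to 0

Answer: x = -1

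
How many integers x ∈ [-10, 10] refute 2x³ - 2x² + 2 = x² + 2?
Counterexamples in [-10, 10]: {-10, -9, -8, -7, -6, -5, -4, -3, -2, -1, 1, 2, 3, 4, 5, 6, 7, 8, 9, 10}.

Counting them gives 20 values.

Answer: 20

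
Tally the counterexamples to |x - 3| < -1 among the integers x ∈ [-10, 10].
Counterexamples in [-10, 10]: {-10, -9, -8, -7, -6, -5, -4, -3, -2, -1, 0, 1, 2, 3, 4, 5, 6, 7, 8, 9, 10}.

Counting them gives 21 values.

Answer: 21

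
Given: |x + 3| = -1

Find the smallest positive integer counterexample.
Testing positive integers:
x = 1: LHS = |1 + 3| = |4| = 4; 4 = -1 — FAILS  ← smallest positive counterexample

Answer: x = 1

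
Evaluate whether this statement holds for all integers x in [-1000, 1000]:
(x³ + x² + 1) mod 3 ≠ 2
For a polynomial with integer coefficients, its value mod 3 depends only on x mod 3, so it suffices to check one representative of each residue class, x = 0, 1, 2:
x = 0: LHS = (0³ + 0² + 1) mod 3 = 1 mod 3 = 1; 1 ≠ 2 — holds
x = 1: LHS = (1³ + 1² + 1) mod 3 = 3 mod 3 = 0; 0 ≠ 2 — holds
x = 2: LHS = (2³ + 2² + 1) mod 3 = 13 mod 3 = 1; 1 ≠ 2 — holds
The relation holds in every residue class, so the relation holds for every integer in [-1000, 1000].

No counterexample exists.

Answer: True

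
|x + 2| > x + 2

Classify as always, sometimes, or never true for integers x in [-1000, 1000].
Holds at x = -3: LHS = |(-3) + 2| = |-1| = 1, RHS = (-3) + 2 = -1; 1 > -1 — holds
Fails at x = 0: LHS = |0 + 2| = |2| = 2, RHS = 0 + 2 = 2; 2 > 2 — FAILS
It is satisfied by some integers in the range but not all.

Answer: Sometimes true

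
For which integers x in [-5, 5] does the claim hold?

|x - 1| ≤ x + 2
Holds for: {0, 1, 2, 3, 4, 5}
Fails for: {-5, -4, -3, -2, -1}

Answer: {0, 1, 2, 3, 4, 5}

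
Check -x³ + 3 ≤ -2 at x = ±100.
x = 100: LHS = -100³ + 3 = -999997; -999997 ≤ -2 — holds
x = -100: LHS = -(-100)³ + 3 = 1000003; 1000003 ≤ -2 — FAILS

Answer: Partially: holds for x = 100, fails for x = -100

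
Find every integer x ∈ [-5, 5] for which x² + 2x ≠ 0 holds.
Holds for: {-5, -4, -3, -1, 1, 2, 3, 4, 5}
Fails for: {-2, 0}

Answer: {-5, -4, -3, -1, 1, 2, 3, 4, 5}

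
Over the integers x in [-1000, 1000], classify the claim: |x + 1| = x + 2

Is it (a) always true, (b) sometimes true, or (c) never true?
Track d = LHS − RHS over the integers in [-1000, 1000]. Equality would need d = 0, but d changes sign only between consecutive integers, jumping over 0:
x = -2: LHS = |(-2) + 1| = |-1| = 1, RHS = (-2) + 2 = 0; 1 = 0 — FAILS  (d = 1)
x = -1: LHS = |(-1) + 1| = |0| = 0, RHS = (-1) + 2 = 1; 0 = 1 — FAILS  (d = -1)
Away from these crossings d keeps a constant sign, and checking every integer in [-1000, 1000] confirms d ≠ 0 throughout. Hence the two sides are never equal, so the claimed relation (=) fails for every integer in [-1000, 1000].

No integer in the range satisfies it.

Answer: Never true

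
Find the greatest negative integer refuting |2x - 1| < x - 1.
Testing negative integers from -1 downward:
x = -1: LHS = |2·(-1) - 1| = |-3| = 3, RHS = (-1) - 1 = -2; 3 < -2 — FAILS  ← closest negative counterexample to 0

Answer: x = -1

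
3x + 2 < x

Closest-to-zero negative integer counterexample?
Testing negative integers from -1 downward:
x = -1: LHS = 3·(-1) + 2 = -1; -1 < -1 — FAILS  ← closest negative counterexample to 0

Answer: x = -1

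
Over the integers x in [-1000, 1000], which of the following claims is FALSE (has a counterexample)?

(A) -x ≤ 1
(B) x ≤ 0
(A) x = -2: LHS = -(-2) = 2; 2 ≤ 1 — FAILS
(B) x = 1: 1 ≤ 0 — FAILS

Answer: Both A and B are false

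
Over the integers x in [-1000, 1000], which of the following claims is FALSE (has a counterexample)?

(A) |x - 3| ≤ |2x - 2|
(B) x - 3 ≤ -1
(A) x = 0: LHS = |0 - 3| = |-3| = 3, RHS = |2·0 - 2| = |-2| = 2; 3 ≤ 2 — FAILS
(B) x = 3: LHS = 3 - 3 = 0; 0 ≤ -1 — FAILS

Answer: Both A and B are false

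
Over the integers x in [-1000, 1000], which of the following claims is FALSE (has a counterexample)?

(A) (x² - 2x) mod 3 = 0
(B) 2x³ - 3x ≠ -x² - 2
(A) x = 1: LHS = (1² - 2·1) mod 3 = (-1) mod 3 = 2; 2 = 0 — FAILS

(B) Track d = LHS − RHS over the integers in [-1000, 1000]. Equality would need d = 0, but d changes sign only between consecutive integers, jumping over 0:
x = -2: LHS = 2·(-2)³ - 3·(-2) = -10, RHS = -(-2)² - 2 = -6; -10 ≠ -6 — holds  (d = -4)
x = -1: LHS = 2·(-1)³ - 3·(-1) = 1, RHS = -(-1)² - 2 = -3; 1 ≠ -3 — holds  (d = 4)
Away from these crossings d keeps a constant sign, and checking every integer in [-1000, 1000] confirms d ≠ 0 throughout. Hence the two sides are never equal, so the relation holds for every integer in [-1000, 1000].

Only (A) has a counterexample.

Answer: A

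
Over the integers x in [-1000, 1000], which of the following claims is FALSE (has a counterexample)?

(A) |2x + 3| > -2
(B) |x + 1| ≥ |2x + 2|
(A) An absolute value is never negative, so the left side is ≥ 0 for every x, while the right side is -2. Tightest case in [-1000, 1000] is x = -1:
x = -1: LHS = |2·(-1) + 3| = |1| = 1; 1 > -2 — holds
Hence LHS − RHS is never zero or negative, i.e. LHS > RHS throughout, so the relation holds for every integer in [-1000, 1000].

(B) x = 0: LHS = |0 + 1| = |1| = 1, RHS = |2·0 + 2| = |2| = 2; 1 ≥ 2 — FAILS

Only (B) has a counterexample.

Answer: B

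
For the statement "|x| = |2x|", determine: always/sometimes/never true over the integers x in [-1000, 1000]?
Holds at x = 0: LHS = |0| = 0, RHS = |2·0| = |0| = 0; 0 = 0 — holds
Fails at x = 1: LHS = |1| = 1, RHS = |2·1| = |2| = 2; 1 = 2 — FAILS
It is satisfied by some integers in the range but not all.

Answer: Sometimes true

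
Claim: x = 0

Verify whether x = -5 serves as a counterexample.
Substitute x = -5 into the relation:
x = -5: -5 = 0 — FAILS

Since the claim fails at x = -5, this value is a counterexample.

Answer: Yes, x = -5 is a counterexample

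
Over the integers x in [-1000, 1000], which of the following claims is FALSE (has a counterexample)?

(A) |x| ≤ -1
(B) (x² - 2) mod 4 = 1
(A) x = 0: LHS = |0| = 0; 0 ≤ -1 — FAILS
(B) x = 0: LHS = (0² - 2) mod 4 = (-2) mod 4 = 2; 2 = 1 — FAILS

Answer: Both A and B are false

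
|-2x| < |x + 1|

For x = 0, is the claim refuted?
Substitute x = 0 into the relation:
x = 0: LHS = |-2·0| = |0| = 0, RHS = |0 + 1| = |1| = 1; 0 < 1 — holds

The claim holds here, so x = 0 is not a counterexample. (A counterexample exists elsewhere, e.g. x = 1.)

Answer: No, x = 0 is not a counterexample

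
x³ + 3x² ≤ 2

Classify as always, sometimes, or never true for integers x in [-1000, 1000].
Holds at x = 0: LHS = 0³ + 3·0² = 0; 0 ≤ 2 — holds
Fails at x = 1: LHS = 1³ + 3·1² = 4; 4 ≤ 2 — FAILS
It is satisfied by some integers in the range but not all.

Answer: Sometimes true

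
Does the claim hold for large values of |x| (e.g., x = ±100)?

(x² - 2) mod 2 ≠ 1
x = 100: LHS = (100² - 2) mod 2 = 9998 mod 2 = 0; 0 ≠ 1 — holds
x = -100: LHS = ((-100)² - 2) mod 2 = 9998 mod 2 = 0; 0 ≠ 1 — holds

Answer: Yes, holds for both x = 100 and x = -100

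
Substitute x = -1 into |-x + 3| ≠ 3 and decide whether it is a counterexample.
Substitute x = -1 into the relation:
x = -1: LHS = |-(-1) + 3| = |4| = 4; 4 ≠ 3 — holds

The claim holds here, so x = -1 is not a counterexample. (A counterexample exists elsewhere, e.g. x = 0.)

Answer: No, x = -1 is not a counterexample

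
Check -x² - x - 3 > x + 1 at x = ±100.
x = 100: LHS = -100² - 100 - 3 = -10103, RHS = 100 + 1 = 101; -10103 > 101 — FAILS
x = -100: LHS = -(-100)² - (-100) - 3 = -9903, RHS = (-100) + 1 = -99; -9903 > -99 — FAILS

Answer: No, fails for both x = 100 and x = -100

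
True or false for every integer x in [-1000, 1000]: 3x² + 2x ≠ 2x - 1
Over all integers in [-1000, 1000], LHS − RHS is always positive; it is smallest at x = 0, where it equals 1:
x = 0: LHS = 3·0² + 2·0 = 0, RHS = 2·0 - 1 = -1; 0 ≠ -1 — holds
At the ends of the range:
x = -1000: LHS = 3·(-1000)² + 2·(-1000) = 2998000, RHS = 2·(-1000) - 1 = -2001; 2998000 ≠ -2001 — holds
x = 1000: LHS = 3·1000² + 2·1000 = 3002000, RHS = 2·1000 - 1 = 1999; 3002000 ≠ 1999 — holds
Hence LHS − RHS is never 0, i.e. the two sides are never equal, so the relation holds for every integer in [-1000, 1000].

No counterexample exists.

Answer: True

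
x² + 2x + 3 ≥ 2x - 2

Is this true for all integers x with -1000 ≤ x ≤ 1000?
Over all integers in [-1000, 1000], LHS − RHS is smallest at x = 0, where it equals 5:
x = 0: LHS = 0² + 2·0 + 3 = 3, RHS = 2·0 - 2 = -2; 3 ≥ -2 — holds
At the ends of the range:
x = -1000: LHS = (-1000)² + 2·(-1000) + 3 = 998003, RHS = 2·(-1000) - 2 = -2002; 998003 ≥ -2002 — holds
x = 1000: LHS = 1000² + 2·1000 + 3 = 1002003, RHS = 2·1000 - 2 = 1998; 1002003 ≥ 1998 — holds
Hence LHS − RHS is never negative, i.e. LHS ≥ RHS throughout, so the relation holds for every integer in [-1000, 1000].

No counterexample exists.

Answer: True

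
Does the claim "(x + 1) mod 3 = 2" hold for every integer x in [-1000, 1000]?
The claim fails at x = 0:
x = 0: LHS = (0 + 1) mod 3 = 1 mod 3 = 1; 1 = 2 — FAILS

Because a single integer refutes it, the statement is false.

Answer: False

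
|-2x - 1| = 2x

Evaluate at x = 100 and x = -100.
x = 100: LHS = |-2·100 - 1| = |-201| = 201, RHS = 2·100 = 200; 201 = 200 — FAILS
x = -100: LHS = |-2·(-100) - 1| = |199| = 199, RHS = 2·(-100) = -200; 199 = -200 — FAILS

Answer: No, fails for both x = 100 and x = -100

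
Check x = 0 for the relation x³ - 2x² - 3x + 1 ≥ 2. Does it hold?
x = 0: LHS = 0³ - 2·0² - 3·0 + 1 = 1; 1 ≥ 2 — FAILS

The relation fails at x = 0, so x = 0 is a counterexample.

Answer: No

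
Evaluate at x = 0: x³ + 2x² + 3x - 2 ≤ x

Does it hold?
x = 0: LHS = 0³ + 2·0² + 3·0 - 2 = -2; -2 ≤ 0 — holds

The relation is satisfied at x = 0.

Answer: Yes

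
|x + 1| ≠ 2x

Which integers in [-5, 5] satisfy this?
Holds for: {-5, -4, -3, -2, -1, 0, 2, 3, 4, 5}
Fails for: {1}

Answer: {-5, -4, -3, -2, -1, 0, 2, 3, 4, 5}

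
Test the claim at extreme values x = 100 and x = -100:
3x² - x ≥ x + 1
x = 100: LHS = 3·100² - 100 = 29900, RHS = 100 + 1 = 101; 29900 ≥ 101 — holds
x = -100: LHS = 3·(-100)² - (-100) = 30100, RHS = (-100) + 1 = -99; 30100 ≥ -99 — holds

Answer: Yes, holds for both x = 100 and x = -100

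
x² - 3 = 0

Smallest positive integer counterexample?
Testing positive integers:
x = 1: LHS = 1² - 3 = -2; -2 = 0 — FAILS  ← smallest positive counterexample

Answer: x = 1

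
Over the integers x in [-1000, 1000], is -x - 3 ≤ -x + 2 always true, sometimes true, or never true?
Over all integers in [-1000, 1000], LHS − RHS is largest at x = 0, where it equals -5:
x = 0: LHS = -0 - 3 = -3, RHS = -0 + 2 = 2; -3 ≤ 2 — holds
At the ends of the range:
x = -1000: LHS = -(-1000) - 3 = 997, RHS = -(-1000) + 2 = 1002; 997 ≤ 1002 — holds
x = 1000: LHS = -1000 - 3 = -1003, RHS = -1000 + 2 = -998; -1003 ≤ -998 — holds
Hence LHS − RHS is never positive, i.e. LHS ≤ RHS throughout, so the relation holds for every integer in [-1000, 1000].

No counterexample exists.

Answer: Always true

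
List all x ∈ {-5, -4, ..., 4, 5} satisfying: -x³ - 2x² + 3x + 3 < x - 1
Holds for: {2, 3, 4, 5}
Fails for: {-5, -4, -3, -2, -1, 0, 1}

Answer: {2, 3, 4, 5}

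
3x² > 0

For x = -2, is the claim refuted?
Substitute x = -2 into the relation:
x = -2: LHS = 3·(-2)² = 12; 12 > 0 — holds

The claim holds here, so x = -2 is not a counterexample. (A counterexample exists elsewhere, e.g. x = 0.)

Answer: No, x = -2 is not a counterexample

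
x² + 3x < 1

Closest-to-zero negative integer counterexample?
Testing negative integers from -1 downward:
x = -1: LHS = (-1)² + 3·(-1) = -2; -2 < 1 — holds
x = -2: LHS = (-2)² + 3·(-2) = -2; -2 < 1 — holds
x = -3: LHS = (-3)² + 3·(-3) = 0; 0 < 1 — holds
x = -4: LHS = (-4)² + 3·(-4) = 4; 4 < 1 — FAILS  ← closest negative counterexample to 0

Answer: x = -4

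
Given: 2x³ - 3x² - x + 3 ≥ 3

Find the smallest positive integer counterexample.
Testing positive integers:
x = 1: LHS = 2·1³ - 3·1² - 1 + 3 = 1; 1 ≥ 3 — FAILS  ← smallest positive counterexample

Answer: x = 1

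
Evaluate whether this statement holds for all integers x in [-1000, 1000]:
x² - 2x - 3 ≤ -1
The claim fails at x = -1:
x = -1: LHS = (-1)² - 2·(-1) - 3 = 0; 0 ≤ -1 — FAILS

Because a single integer refutes it, the statement is false.

Answer: False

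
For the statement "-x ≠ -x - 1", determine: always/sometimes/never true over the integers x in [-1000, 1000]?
Over all integers in [-1000, 1000], LHS − RHS is always positive; it is smallest at x = 0, where it equals 1:
x = 0: LHS = -0 = 0, RHS = -0 - 1 = -1; 0 ≠ -1 — holds
At the ends of the range:
x = -1000: LHS = -(-1000) = 1000, RHS = -(-1000) - 1 = 999; 1000 ≠ 999 — holds
x = 1000: RHS = -1000 - 1 = -1001; -1000 ≠ -1001 — holds
Hence LHS − RHS is never 0, i.e. the two sides are never equal, so the relation holds for every integer in [-1000, 1000].

No counterexample exists.

Answer: Always true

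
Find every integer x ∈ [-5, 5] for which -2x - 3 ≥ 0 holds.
Holds for: {-5, -4, -3, -2}
Fails for: {-1, 0, 1, 2, 3, 4, 5}

Answer: {-5, -4, -3, -2}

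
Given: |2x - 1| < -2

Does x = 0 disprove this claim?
Substitute x = 0 into the relation:
x = 0: LHS = |2·0 - 1| = |-1| = 1; 1 < -2 — FAILS

Since the claim fails at x = 0, this value is a counterexample.

Answer: Yes, x = 0 is a counterexample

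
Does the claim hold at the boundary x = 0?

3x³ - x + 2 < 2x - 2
x = 0: LHS = 3·0³ - 0 + 2 = 2, RHS = 2·0 - 2 = -2; 2 < -2 — FAILS

The relation fails at x = 0, so x = 0 is a counterexample.

Answer: No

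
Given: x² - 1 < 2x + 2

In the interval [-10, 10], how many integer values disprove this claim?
Counterexamples in [-10, 10]: {-10, -9, -8, -7, -6, -5, -4, -3, -2, -1, 3, 4, 5, 6, 7, 8, 9, 10}.

Counting them gives 18 values.

Answer: 18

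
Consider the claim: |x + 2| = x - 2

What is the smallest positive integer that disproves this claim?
Testing positive integers:
x = 1: LHS = |1 + 2| = |3| = 3, RHS = 1 - 2 = -1; 3 = -1 — FAILS  ← smallest positive counterexample

Answer: x = 1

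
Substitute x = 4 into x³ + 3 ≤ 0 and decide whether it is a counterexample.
Substitute x = 4 into the relation:
x = 4: LHS = 4³ + 3 = 67; 67 ≤ 0 — FAILS

Since the claim fails at x = 4, this value is a counterexample.

Answer: Yes, x = 4 is a counterexample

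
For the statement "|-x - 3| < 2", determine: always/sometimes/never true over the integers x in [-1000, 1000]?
Holds at x = -2: LHS = |-(-2) - 3| = |-1| = 1; 1 < 2 — holds
Fails at x = 0: LHS = |-0 - 3| = |-3| = 3; 3 < 2 — FAILS
It is satisfied by some integers in the range but not all.

Answer: Sometimes true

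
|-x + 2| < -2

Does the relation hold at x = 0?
x = 0: LHS = |-0 + 2| = |2| = 2; 2 < -2 — FAILS

The relation fails at x = 0, so x = 0 is a counterexample.

Answer: No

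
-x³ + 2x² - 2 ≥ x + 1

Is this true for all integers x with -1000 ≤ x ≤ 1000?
The claim fails at x = 0:
x = 0: LHS = -0³ + 2·0² - 2 = -2, RHS = 0 + 1 = 1; -2 ≥ 1 — FAILS

Because a single integer refutes it, the statement is false.

Answer: False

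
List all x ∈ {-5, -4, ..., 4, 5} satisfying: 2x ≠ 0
Holds for: {-5, -4, -3, -2, -1, 1, 2, 3, 4, 5}
Fails for: {0}

Answer: {-5, -4, -3, -2, -1, 1, 2, 3, 4, 5}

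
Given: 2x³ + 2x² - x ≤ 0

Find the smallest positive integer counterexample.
Testing positive integers:
x = 1: LHS = 2·1³ + 2·1² - 1 = 3; 3 ≤ 0 — FAILS  ← smallest positive counterexample

Answer: x = 1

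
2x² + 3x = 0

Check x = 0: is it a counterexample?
Substitute x = 0 into the relation:
x = 0: LHS = 2·0² + 3·0 = 0; 0 = 0 — holds

The claim holds here, so x = 0 is not a counterexample. (A counterexample exists elsewhere, e.g. x = 1.)

Answer: No, x = 0 is not a counterexample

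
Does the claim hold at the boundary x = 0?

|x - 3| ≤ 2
x = 0: LHS = |0 - 3| = |-3| = 3; 3 ≤ 2 — FAILS

The relation fails at x = 0, so x = 0 is a counterexample.

Answer: No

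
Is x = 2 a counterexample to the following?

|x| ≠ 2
Substitute x = 2 into the relation:
x = 2: LHS = |2| = 2; 2 ≠ 2 — FAILS

Since the claim fails at x = 2, this value is a counterexample.

Answer: Yes, x = 2 is a counterexample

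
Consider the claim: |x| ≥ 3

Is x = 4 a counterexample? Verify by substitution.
Substitute x = 4 into the relation:
x = 4: LHS = |4| = 4; 4 ≥ 3 — holds

The claim holds here, so x = 4 is not a counterexample. (A counterexample exists elsewhere, e.g. x = 0.)

Answer: No, x = 4 is not a counterexample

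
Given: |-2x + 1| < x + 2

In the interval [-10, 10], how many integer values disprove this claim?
Counterexamples in [-10, 10]: {-10, -9, -8, -7, -6, -5, -4, -3, -2, -1, 3, 4, 5, 6, 7, 8, 9, 10}.

Counting them gives 18 values.

Answer: 18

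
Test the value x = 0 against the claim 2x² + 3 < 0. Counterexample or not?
Substitute x = 0 into the relation:
x = 0: LHS = 2·0² + 3 = 3; 3 < 0 — FAILS

Since the claim fails at x = 0, this value is a counterexample.

Answer: Yes, x = 0 is a counterexample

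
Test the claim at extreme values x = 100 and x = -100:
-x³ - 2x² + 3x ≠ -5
x = 100: LHS = -100³ - 2·100² + 3·100 = -1019700; -1019700 ≠ -5 — holds
x = -100: LHS = -(-100)³ - 2·(-100)² + 3·(-100) = 979700; 979700 ≠ -5 — holds

Answer: Yes, holds for both x = 100 and x = -100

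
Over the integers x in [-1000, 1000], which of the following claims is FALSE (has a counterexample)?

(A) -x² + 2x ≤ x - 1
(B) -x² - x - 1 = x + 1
(A) x = 0: LHS = -0² + 2·0 = 0, RHS = 0 - 1 = -1; 0 ≤ -1 — FAILS
(B) x = 0: LHS = -0² - 0 - 1 = -1, RHS = 0 + 1 = 1; -1 = 1 — FAILS

Answer: Both A and B are false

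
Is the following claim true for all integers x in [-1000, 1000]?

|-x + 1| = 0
The claim fails at x = 0:
x = 0: LHS = |-0 + 1| = |1| = 1; 1 = 0 — FAILS

Because a single integer refutes it, the statement is false.

Answer: False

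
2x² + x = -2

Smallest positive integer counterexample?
Testing positive integers:
x = 1: LHS = 2·1² + 1 = 3; 3 = -2 — FAILS  ← smallest positive counterexample

Answer: x = 1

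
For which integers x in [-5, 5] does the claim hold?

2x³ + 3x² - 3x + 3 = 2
Track d = LHS − RHS over the integers in [-5, 5]. Equality would need d = 0, but d changes sign only between consecutive integers, jumping over 0:
x = -3: LHS = 2·(-3)³ + 3·(-3)² - 3·(-3) + 3 = -15; -15 = 2 — FAILS  (d = -17)
x = -2: LHS = 2·(-2)³ + 3·(-2)² - 3·(-2) + 3 = 5; 5 = 2 — FAILS  (d = 3)
Away from these crossings d keeps a constant sign, and checking every integer in [-5, 5] confirms d ≠ 0 throughout. Hence the two sides are never equal, so the claimed relation (=) fails for every integer in [-5, 5].

Answer: None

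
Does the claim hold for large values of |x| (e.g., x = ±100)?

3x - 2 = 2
x = 100: LHS = 3·100 - 2 = 298; 298 = 2 — FAILS
x = -100: LHS = 3·(-100) - 2 = -302; -302 = 2 — FAILS

Answer: No, fails for both x = 100 and x = -100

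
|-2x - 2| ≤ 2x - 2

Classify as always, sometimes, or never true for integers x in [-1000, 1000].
Over all integers in [-1000, 1000], LHS − RHS is smallest at x = 0, where it equals 4:
x = 0: LHS = |-2·0 - 2| = |-2| = 2, RHS = 2·0 - 2 = -2; 2 ≤ -2 — FAILS
At the ends of the range:
x = -1000: LHS = |-2·(-1000) - 2| = |1998| = 1998, RHS = 2·(-1000) - 2 = -2002; 1998 ≤ -2002 — FAILS
x = 1000: LHS = |-2·1000 - 2| = |-2002| = 2002, RHS = 2·1000 - 2 = 1998; 2002 ≤ 1998 — FAILS
Hence LHS − RHS is never zero or negative, i.e. LHS > RHS throughout, so the claimed relation (≤) fails for every integer in [-1000, 1000].

No integer in the range satisfies it.

Answer: Never true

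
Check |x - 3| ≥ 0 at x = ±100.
x = 100: LHS = |100 - 3| = |97| = 97; 97 ≥ 0 — holds
x = -100: LHS = |(-100) - 3| = |-103| = 103; 103 ≥ 0 — holds

Answer: Yes, holds for both x = 100 and x = -100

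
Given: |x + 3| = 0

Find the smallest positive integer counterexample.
Testing positive integers:
x = 1: LHS = |1 + 3| = |4| = 4; 4 = 0 — FAILS  ← smallest positive counterexample

Answer: x = 1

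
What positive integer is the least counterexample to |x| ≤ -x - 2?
Testing positive integers:
x = 1: LHS = |1| = 1, RHS = -1 - 2 = -3; 1 ≤ -3 — FAILS  ← smallest positive counterexample

Answer: x = 1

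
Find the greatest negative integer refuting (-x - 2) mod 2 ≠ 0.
Testing negative integers from -1 downward:
x = -1: LHS = (-(-1) - 2) mod 2 = (-1) mod 2 = 1; 1 ≠ 0 — holds
x = -2: LHS = (-(-2) - 2) mod 2 = 0 mod 2 = 0; 0 ≠ 0 — FAILS  ← closest negative counterexample to 0

Answer: x = -2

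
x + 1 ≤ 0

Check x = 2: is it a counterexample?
Substitute x = 2 into the relation:
x = 2: LHS = 2 + 1 = 3; 3 ≤ 0 — FAILS

Since the claim fails at x = 2, this value is a counterexample.

Answer: Yes, x = 2 is a counterexample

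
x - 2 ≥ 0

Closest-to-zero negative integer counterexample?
Testing negative integers from -1 downward:
x = -1: LHS = (-1) - 2 = -3; -3 ≥ 0 — FAILS  ← closest negative counterexample to 0

Answer: x = -1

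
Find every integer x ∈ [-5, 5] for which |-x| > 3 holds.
Holds for: {-5, -4, 4, 5}
Fails for: {-3, -2, -1, 0, 1, 2, 3}

Answer: {-5, -4, 4, 5}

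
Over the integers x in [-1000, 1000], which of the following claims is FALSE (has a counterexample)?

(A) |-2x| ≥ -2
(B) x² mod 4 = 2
(A) An absolute value is never negative, so the left side is ≥ 0 for every x, while the right side is -2. Tightest case in [-1000, 1000] is x = 0:
x = 0: LHS = |-2·0| = |0| = 0; 0 ≥ -2 — holds
Hence LHS − RHS is never negative, i.e. LHS ≥ RHS throughout, so the relation holds for every integer in [-1000, 1000].

(B) x = 0: LHS = (0²) mod 4 = 0 mod 4 = 0; 0 = 2 — FAILS

Only (B) has a counterexample.

Answer: B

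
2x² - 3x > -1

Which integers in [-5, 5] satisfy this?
Holds for: {-5, -4, -3, -2, -1, 0, 2, 3, 4, 5}
Fails for: {1}

Answer: {-5, -4, -3, -2, -1, 0, 2, 3, 4, 5}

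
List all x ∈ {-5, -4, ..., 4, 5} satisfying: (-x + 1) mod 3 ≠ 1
Holds for: {-5, -4, -2, -1, 1, 2, 4, 5}
Fails for: {-3, 0, 3}

Answer: {-5, -4, -2, -1, 1, 2, 4, 5}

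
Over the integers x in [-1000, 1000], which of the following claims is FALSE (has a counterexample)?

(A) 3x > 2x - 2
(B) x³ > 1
(A) x = -2: LHS = 3·(-2) = -6, RHS = 2·(-2) - 2 = -6; -6 > -6 — FAILS
(B) x = 0: LHS = 0³ = 0; 0 > 1 — FAILS

Answer: Both A and B are false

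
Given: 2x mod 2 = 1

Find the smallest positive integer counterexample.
Testing positive integers:
x = 1: LHS = (2·1) mod 2 = 2 mod 2 = 0; 0 = 1 — FAILS  ← smallest positive counterexample

Answer: x = 1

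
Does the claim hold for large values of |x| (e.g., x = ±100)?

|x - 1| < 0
x = 100: LHS = |100 - 1| = |99| = 99; 99 < 0 — FAILS
x = -100: LHS = |(-100) - 1| = |-101| = 101; 101 < 0 — FAILS

Answer: No, fails for both x = 100 and x = -100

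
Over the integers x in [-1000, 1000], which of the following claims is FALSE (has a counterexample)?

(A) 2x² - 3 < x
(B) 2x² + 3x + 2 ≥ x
(A) x = -1: LHS = 2·(-1)² - 3 = -1; -1 < -1 — FAILS

(B) Over all integers in [-1000, 1000], LHS − RHS is smallest at x = 0, where it equals 2:
x = 0: LHS = 2·0² + 3·0 + 2 = 2; 2 ≥ 0 — holds
At the ends of the range:
x = -1000: LHS = 2·(-1000)² + 3·(-1000) + 2 = 1997002; 1997002 ≥ -1000 — holds
x = 1000: LHS = 2·1000² + 3·1000 + 2 = 2003002; 2003002 ≥ 1000 — holds
Hence LHS − RHS is never negative, i.e. LHS ≥ RHS throughout, so the relation holds for every integer in [-1000, 1000].

Only (A) has a counterexample.

Answer: A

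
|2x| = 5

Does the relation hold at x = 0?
x = 0: LHS = |2·0| = |0| = 0; 0 = 5 — FAILS

The relation fails at x = 0, so x = 0 is a counterexample.

Answer: No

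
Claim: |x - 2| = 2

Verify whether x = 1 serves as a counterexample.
Substitute x = 1 into the relation:
x = 1: LHS = |1 - 2| = |-1| = 1; 1 = 2 — FAILS

Since the claim fails at x = 1, this value is a counterexample.

Answer: Yes, x = 1 is a counterexample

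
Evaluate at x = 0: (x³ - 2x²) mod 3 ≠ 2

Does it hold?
x = 0: LHS = (0³ - 2·0²) mod 3 = 0 mod 3 = 0; 0 ≠ 2 — holds

The relation is satisfied at x = 0.

Answer: Yes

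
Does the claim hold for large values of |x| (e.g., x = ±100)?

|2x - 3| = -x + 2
x = 100: LHS = |2·100 - 3| = |197| = 197, RHS = -100 + 2 = -98; 197 = -98 — FAILS
x = -100: LHS = |2·(-100) - 3| = |-203| = 203, RHS = -(-100) + 2 = 102; 203 = 102 — FAILS

Answer: No, fails for both x = 100 and x = -100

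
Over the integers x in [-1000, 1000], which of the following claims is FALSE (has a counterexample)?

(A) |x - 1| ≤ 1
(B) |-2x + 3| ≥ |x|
(A) x = -1: LHS = |(-1) - 1| = |-2| = 2; 2 ≤ 1 — FAILS
(B) x = 2: LHS = |-2·2 + 3| = |-1| = 1, RHS = |2| = 2; 1 ≥ 2 — FAILS

Answer: Both A and B are false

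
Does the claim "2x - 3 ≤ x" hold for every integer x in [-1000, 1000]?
The claim fails at x = 4:
x = 4: LHS = 2·4 - 3 = 5; 5 ≤ 4 — FAILS

Because a single integer refutes it, the statement is false.

Answer: False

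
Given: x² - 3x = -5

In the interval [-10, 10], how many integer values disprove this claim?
Counterexamples in [-10, 10]: {-10, -9, -8, -7, -6, -5, -4, -3, -2, -1, 0, 1, 2, 3, 4, 5, 6, 7, 8, 9, 10}.

Counting them gives 21 values.

Answer: 21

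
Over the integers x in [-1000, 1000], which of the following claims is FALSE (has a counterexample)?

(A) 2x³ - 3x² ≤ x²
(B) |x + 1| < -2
(A) x = 3: LHS = 2·3³ - 3·3² = 27, RHS = 3² = 9; 27 ≤ 9 — FAILS
(B) x = 0: LHS = |0 + 1| = |1| = 1; 1 < -2 — FAILS

Answer: Both A and B are false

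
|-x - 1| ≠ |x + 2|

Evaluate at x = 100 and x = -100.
x = 100: LHS = |-100 - 1| = |-101| = 101, RHS = |100 + 2| = |102| = 102; 101 ≠ 102 — holds
x = -100: LHS = |-(-100) - 1| = |99| = 99, RHS = |(-100) + 2| = |-98| = 98; 99 ≠ 98 — holds

Answer: Yes, holds for both x = 100 and x = -100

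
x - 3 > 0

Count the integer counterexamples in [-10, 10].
Counterexamples in [-10, 10]: {-10, -9, -8, -7, -6, -5, -4, -3, -2, -1, 0, 1, 2, 3}.

Counting them gives 14 values.

Answer: 14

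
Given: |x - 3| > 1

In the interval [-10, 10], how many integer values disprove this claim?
Counterexamples in [-10, 10]: {2, 3, 4}.

Counting them gives 3 values.

Answer: 3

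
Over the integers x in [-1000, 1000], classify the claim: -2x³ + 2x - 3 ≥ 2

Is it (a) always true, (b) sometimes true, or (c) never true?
Holds at x = -2: LHS = -2·(-2)³ + 2·(-2) - 3 = 9; 9 ≥ 2 — holds
Fails at x = 0: LHS = -2·0³ + 2·0 - 3 = -3; -3 ≥ 2 — FAILS
It is satisfied by some integers in the range but not all.

Answer: Sometimes true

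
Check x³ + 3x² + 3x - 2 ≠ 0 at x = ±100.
x = 100: LHS = 100³ + 3·100² + 3·100 - 2 = 1030298; 1030298 ≠ 0 — holds
x = -100: LHS = (-100)³ + 3·(-100)² + 3·(-100) - 2 = -970302; -970302 ≠ 0 — holds

Answer: Yes, holds for both x = 100 and x = -100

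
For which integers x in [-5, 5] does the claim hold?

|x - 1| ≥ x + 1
Holds for: {-5, -4, -3, -2, -1, 0}
Fails for: {1, 2, 3, 4, 5}

Answer: {-5, -4, -3, -2, -1, 0}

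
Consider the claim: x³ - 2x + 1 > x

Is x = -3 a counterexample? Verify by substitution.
Substitute x = -3 into the relation:
x = -3: LHS = (-3)³ - 2·(-3) + 1 = -20; -20 > -3 — FAILS

Since the claim fails at x = -3, this value is a counterexample.

Answer: Yes, x = -3 is a counterexample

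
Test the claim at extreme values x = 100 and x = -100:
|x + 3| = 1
x = 100: LHS = |100 + 3| = |103| = 103; 103 = 1 — FAILS
x = -100: LHS = |(-100) + 3| = |-97| = 97; 97 = 1 — FAILS

Answer: No, fails for both x = 100 and x = -100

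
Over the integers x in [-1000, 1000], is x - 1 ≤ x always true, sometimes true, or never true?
Over all integers in [-1000, 1000], LHS − RHS is largest at x = 0, where it equals -1:
x = 0: LHS = 0 - 1 = -1; -1 ≤ 0 — holds
At the ends of the range:
x = -1000: LHS = (-1000) - 1 = -1001; -1001 ≤ -1000 — holds
x = 1000: LHS = 1000 - 1 = 999; 999 ≤ 1000 — holds
Hence LHS − RHS is never positive, i.e. LHS ≤ RHS throughout, so the relation holds for every integer in [-1000, 1000].

No counterexample exists.

Answer: Always true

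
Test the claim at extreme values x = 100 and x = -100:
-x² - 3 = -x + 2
x = 100: LHS = -100² - 3 = -10003, RHS = -100 + 2 = -98; -10003 = -98 — FAILS
x = -100: LHS = -(-100)² - 3 = -10003, RHS = -(-100) + 2 = 102; -10003 = 102 — FAILS

Answer: No, fails for both x = 100 and x = -100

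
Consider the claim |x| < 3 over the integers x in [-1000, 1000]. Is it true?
The claim fails at x = 3:
x = 3: LHS = |3| = 3; 3 < 3 — FAILS

Because a single integer refutes it, the statement is false.

Answer: False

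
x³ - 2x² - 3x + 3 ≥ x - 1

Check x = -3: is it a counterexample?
Substitute x = -3 into the relation:
x = -3: LHS = (-3)³ - 2·(-3)² - 3·(-3) + 3 = -33, RHS = (-3) - 1 = -4; -33 ≥ -4 — FAILS

Since the claim fails at x = -3, this value is a counterexample.

Answer: Yes, x = -3 is a counterexample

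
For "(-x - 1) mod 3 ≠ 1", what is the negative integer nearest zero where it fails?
Testing negative integers from -1 downward:
x = -1: LHS = (-(-1) - 1) mod 3 = 0 mod 3 = 0; 0 ≠ 1 — holds
x = -2: LHS = (-(-2) - 1) mod 3 = 1 mod 3 = 1; 1 ≠ 1 — FAILS  ← closest negative counterexample to 0

Answer: x = -2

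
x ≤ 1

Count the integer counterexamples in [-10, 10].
Counterexamples in [-10, 10]: {2, 3, 4, 5, 6, 7, 8, 9, 10}.

Counting them gives 9 values.

Answer: 9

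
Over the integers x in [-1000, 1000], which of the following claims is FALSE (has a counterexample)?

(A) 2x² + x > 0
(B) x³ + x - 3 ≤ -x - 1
(A) x = 0: LHS = 2·0² + 0 = 0; 0 > 0 — FAILS
(B) x = 1: LHS = 1³ + 1 - 3 = -1, RHS = -1 - 1 = -2; -1 ≤ -2 — FAILS

Answer: Both A and B are false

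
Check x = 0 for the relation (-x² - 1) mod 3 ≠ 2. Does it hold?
x = 0: LHS = (-0² - 1) mod 3 = (-1) mod 3 = 2; 2 ≠ 2 — FAILS

The relation fails at x = 0, so x = 0 is a counterexample.

Answer: No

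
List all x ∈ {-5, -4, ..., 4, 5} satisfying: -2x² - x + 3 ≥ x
Holds for: {-1, 0}
Fails for: {-5, -4, -3, -2, 1, 2, 3, 4, 5}

Answer: {-1, 0}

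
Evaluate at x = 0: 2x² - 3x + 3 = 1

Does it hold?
x = 0: LHS = 2·0² - 3·0 + 3 = 3; 3 = 1 — FAILS

The relation fails at x = 0, so x = 0 is a counterexample.

Answer: No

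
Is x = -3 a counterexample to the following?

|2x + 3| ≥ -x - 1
Substitute x = -3 into the relation:
x = -3: LHS = |2·(-3) + 3| = |-3| = 3, RHS = -(-3) - 1 = 2; 3 ≥ 2 — holds

The relation holds at x = -3, so it is not a counterexample.

Answer: No, x = -3 is not a counterexample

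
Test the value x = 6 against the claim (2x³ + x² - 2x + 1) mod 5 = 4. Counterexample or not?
Substitute x = 6 into the relation:
x = 6: LHS = (2·6³ + 6² - 2·6 + 1) mod 5 = 457 mod 5 = 2; 2 = 4 — FAILS

Since the claim fails at x = 6, this value is a counterexample.

Answer: Yes, x = 6 is a counterexample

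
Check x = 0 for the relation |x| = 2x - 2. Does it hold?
x = 0: LHS = |0| = 0, RHS = 2·0 - 2 = -2; 0 = -2 — FAILS

The relation fails at x = 0, so x = 0 is a counterexample.

Answer: No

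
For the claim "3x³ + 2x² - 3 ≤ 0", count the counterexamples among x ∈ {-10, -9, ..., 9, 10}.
Counterexamples in [-10, 10]: {1, 2, 3, 4, 5, 6, 7, 8, 9, 10}.

Counting them gives 10 values.

Answer: 10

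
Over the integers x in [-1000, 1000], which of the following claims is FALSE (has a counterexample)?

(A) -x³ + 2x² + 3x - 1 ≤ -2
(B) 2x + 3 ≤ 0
(A) x = 0: LHS = -0³ + 2·0² + 3·0 - 1 = -1; -1 ≤ -2 — FAILS
(B) x = 0: LHS = 2·0 + 3 = 3; 3 ≤ 0 — FAILS

Answer: Both A and B are false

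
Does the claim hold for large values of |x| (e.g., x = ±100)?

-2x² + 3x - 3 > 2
x = 100: LHS = -2·100² + 3·100 - 3 = -19703; -19703 > 2 — FAILS
x = -100: LHS = -2·(-100)² + 3·(-100) - 3 = -20303; -20303 > 2 — FAILS

Answer: No, fails for both x = 100 and x = -100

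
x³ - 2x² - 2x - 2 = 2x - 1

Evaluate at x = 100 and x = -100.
x = 100: LHS = 100³ - 2·100² - 2·100 - 2 = 979798, RHS = 2·100 - 1 = 199; 979798 = 199 — FAILS
x = -100: LHS = (-100)³ - 2·(-100)² - 2·(-100) - 2 = -1019802, RHS = 2·(-100) - 1 = -201; -1019802 = -201 — FAILS

Answer: No, fails for both x = 100 and x = -100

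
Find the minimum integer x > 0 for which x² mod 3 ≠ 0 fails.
Testing positive integers:
x = 1: LHS = (1²) mod 3 = 1 mod 3 = 1; 1 ≠ 0 — holds
x = 2: LHS = (2²) mod 3 = 4 mod 3 = 1; 1 ≠ 0 — holds
x = 3: LHS = (3²) mod 3 = 9 mod 3 = 0; 0 ≠ 0 — FAILS  ← smallest positive counterexample

Answer: x = 3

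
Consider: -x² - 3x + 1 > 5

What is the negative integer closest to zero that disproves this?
Testing negative integers from -1 downward:
x = -1: LHS = -(-1)² - 3·(-1) + 1 = 3; 3 > 5 — FAILS  ← closest negative counterexample to 0

Answer: x = -1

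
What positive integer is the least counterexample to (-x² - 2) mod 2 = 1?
Testing positive integers:
x = 1: LHS = (-1² - 2) mod 2 = (-3) mod 2 = 1; 1 = 1 — holds
x = 2: LHS = (-2² - 2) mod 2 = (-6) mod 2 = 0; 0 = 1 — FAILS  ← smallest positive counterexample

Answer: x = 2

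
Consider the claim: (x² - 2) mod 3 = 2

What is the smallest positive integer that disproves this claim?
Testing positive integers:
x = 1: LHS = (1² - 2) mod 3 = (-1) mod 3 = 2; 2 = 2 — holds
x = 2: LHS = (2² - 2) mod 3 = 2 mod 3 = 2; 2 = 2 — holds
x = 3: LHS = (3² - 2) mod 3 = 7 mod 3 = 1; 1 = 2 — FAILS  ← smallest positive counterexample

Answer: x = 3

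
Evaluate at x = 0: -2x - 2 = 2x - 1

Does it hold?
x = 0: LHS = -2·0 - 2 = -2, RHS = 2·0 - 1 = -1; -2 = -1 — FAILS

The relation fails at x = 0, so x = 0 is a counterexample.

Answer: No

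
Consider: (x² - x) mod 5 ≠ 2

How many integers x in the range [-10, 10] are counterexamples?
Counterexamples in [-10, 10]: {-8, -6, -3, -1, 2, 4, 7, 9}.

Counting them gives 8 values.

Answer: 8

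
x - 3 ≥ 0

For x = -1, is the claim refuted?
Substitute x = -1 into the relation:
x = -1: LHS = (-1) - 3 = -4; -4 ≥ 0 — FAILS

Since the claim fails at x = -1, this value is a counterexample.

Answer: Yes, x = -1 is a counterexample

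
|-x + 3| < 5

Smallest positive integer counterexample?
Testing positive integers:
(x = 1 through x = 2 all satisfy the relation; showing from x = 3.)
x = 3: LHS = |-3 + 3| = |0| = 0; 0 < 5 — holds
x = 4: LHS = |-4 + 3| = |-1| = 1; 1 < 5 — holds
x = 5: LHS = |-5 + 3| = |-2| = 2; 2 < 5 — holds
x = 6: LHS = |-6 + 3| = |-3| = 3; 3 < 5 — holds
x = 7: LHS = |-7 + 3| = |-4| = 4; 4 < 5 — holds
x = 8: LHS = |-8 + 3| = |-5| = 5; 5 < 5 — FAILS  ← smallest positive counterexample

Answer: x = 8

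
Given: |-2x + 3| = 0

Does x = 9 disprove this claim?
Substitute x = 9 into the relation:
x = 9: LHS = |-2·9 + 3| = |-15| = 15; 15 = 0 — FAILS

Since the claim fails at x = 9, this value is a counterexample.

Answer: Yes, x = 9 is a counterexample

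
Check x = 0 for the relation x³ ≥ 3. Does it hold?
x = 0: LHS = 0³ = 0; 0 ≥ 3 — FAILS

The relation fails at x = 0, so x = 0 is a counterexample.

Answer: No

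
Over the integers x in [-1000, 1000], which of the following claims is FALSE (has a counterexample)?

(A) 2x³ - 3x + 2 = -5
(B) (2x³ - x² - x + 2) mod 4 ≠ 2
(A) x = 0: LHS = 2·0³ - 3·0 + 2 = 2; 2 = -5 — FAILS
(B) x = 0: LHS = (2·0³ - 0² - 0 + 2) mod 4 = 2 mod 4 = 2; 2 ≠ 2 — FAILS

Answer: Both A and B are false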